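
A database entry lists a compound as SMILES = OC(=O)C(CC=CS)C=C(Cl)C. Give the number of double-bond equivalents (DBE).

Molecular formula: C8H11ClO2S.
DoU = (2C + 2 + N − H − X) / 2, where X is the halogen count and O/S are ignored.
    = (2·8 + 2 + 0 − 11 − 1) / 2 = 6 / 2 = 3.

3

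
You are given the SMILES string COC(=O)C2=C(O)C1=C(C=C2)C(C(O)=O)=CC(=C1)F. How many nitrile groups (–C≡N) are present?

Scan the SMILES for the nitrile motif — none present.
Groups that are present: 1 carboxylic acid, 1 ester, 1 hydroxyl.

0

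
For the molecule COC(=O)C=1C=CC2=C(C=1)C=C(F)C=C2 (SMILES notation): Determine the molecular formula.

C12H9FO2

Walk through each heavy atom and fill implicit hydrogens from standard valence (C 4, N 3, O 2, S 2, halogen 1):
  atom 1: C, bond orders sum to 1 (valence 4) → 3 H
  atom 2: O, bond orders sum to 2 (valence 2) → 0 H
  atom 3: C, bond orders sum to 4 (valence 4) → 0 H
  atom 4: O, bond orders sum to 2 (valence 2) → 0 H
  atom 5: C, bond orders sum to 4 (valence 4) → 0 H
  atom 6: C, bond orders sum to 3 (valence 4) → 1 H
  atom 7: C, bond orders sum to 3 (valence 4) → 1 H
  atom 8: C, bond orders sum to 4 (valence 4) → 0 H
  atom 9: C, bond orders sum to 4 (valence 4) → 0 H
  atom 10: C, bond orders sum to 3 (valence 4) → 1 H
  atom 11: C, bond orders sum to 3 (valence 4) → 1 H
  atom 12: C, bond orders sum to 4 (valence 4) → 0 H
  atom 13: F (halogen, monovalent) → 0 H
  atom 14: C, bond orders sum to 3 (valence 4) → 1 H
  atom 15: C, bond orders sum to 3 (valence 4) → 1 H
Totals → C:12, H:9, F:1, O:2.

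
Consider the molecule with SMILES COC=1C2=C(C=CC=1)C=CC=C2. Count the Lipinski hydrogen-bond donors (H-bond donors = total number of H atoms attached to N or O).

0

Donors: find every N or O and count the H atoms it carries.
  atom 2 (O): bond orders sum to 2 → 0 H
Lipinski HBD = 0.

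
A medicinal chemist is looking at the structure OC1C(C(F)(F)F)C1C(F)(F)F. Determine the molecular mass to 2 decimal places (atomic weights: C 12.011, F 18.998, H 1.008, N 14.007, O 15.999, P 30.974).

First, the molecular formula is C5H4F6O (counting implicit H from valence).
  C: 5 × 12.011 = 60.055
  F: 6 × 18.998 = 113.988
  H: 4 × 1.008 = 4.032
  O: 1 × 15.999 = 15.999
Sum: 5×12.011 + 6×18.998 + 4×1.008 + 1×15.999 = 194.074 → 194.07 g/mol.

194.07 g/mol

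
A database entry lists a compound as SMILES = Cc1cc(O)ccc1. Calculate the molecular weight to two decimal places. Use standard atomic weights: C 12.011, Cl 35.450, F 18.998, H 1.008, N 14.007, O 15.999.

108.14 g/mol

First, the molecular formula is C7H8O (counting implicit H from valence).
  C: 7 × 12.011 = 84.077
  H: 8 × 1.008 = 8.064
  O: 1 × 15.999 = 15.999
Sum: 7×12.011 + 8×1.008 + 1×15.999 = 108.140 → 108.14 g/mol.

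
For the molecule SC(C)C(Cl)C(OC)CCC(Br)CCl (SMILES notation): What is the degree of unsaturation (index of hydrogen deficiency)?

0

Degree of unsaturation = (number of rings) + (number of π bonds).
Ring closures in the SMILES: 0.
π bonds: none → 0 DoU from unsaturation.
Total DoU = 0 + 0 = 0.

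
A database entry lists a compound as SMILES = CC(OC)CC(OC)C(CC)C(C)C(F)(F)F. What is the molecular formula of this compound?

Walk through each heavy atom and fill implicit hydrogens from standard valence (C 4, N 3, O 2, S 2, halogen 1):
  atom 1: C, bond orders sum to 1 (valence 4) → 3 H
  atom 2: C, bond orders sum to 3 (valence 4) → 1 H
  atom 3: O, bond orders sum to 2 (valence 2) → 0 H
  atom 4: C, bond orders sum to 1 (valence 4) → 3 H
  atom 5: C, bond orders sum to 2 (valence 4) → 2 H
  atom 6: C, bond orders sum to 3 (valence 4) → 1 H
  atom 7: O, bond orders sum to 2 (valence 2) → 0 H
  atom 8: C, bond orders sum to 1 (valence 4) → 3 H
  atom 9: C, bond orders sum to 3 (valence 4) → 1 H
  atom 10: C, bond orders sum to 2 (valence 4) → 2 H
  atom 11: C, bond orders sum to 1 (valence 4) → 3 H
  atom 12: C, bond orders sum to 3 (valence 4) → 1 H
  atom 13: C, bond orders sum to 1 (valence 4) → 3 H
  atom 14: C, bond orders sum to 4 (valence 4) → 0 H
  atom 15: F (halogen, monovalent) → 0 H
  atom 16: F (halogen, monovalent) → 0 H
  atom 17: F (halogen, monovalent) → 0 H
Totals → C:12, H:23, F:3, O:2.

C12H23F3O2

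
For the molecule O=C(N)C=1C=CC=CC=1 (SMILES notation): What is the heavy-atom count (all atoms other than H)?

Every atom symbol written in the SMILES (organic subset) is one heavy atom; implicit H are not written.
Heavy atoms by element → C:7, N:1, O:1.
Total: 9.

9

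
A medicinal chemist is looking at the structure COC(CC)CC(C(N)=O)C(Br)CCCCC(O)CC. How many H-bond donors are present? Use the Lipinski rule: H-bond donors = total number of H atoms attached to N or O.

3

Donors: find every N or O and count the H atoms it carries.
  atom 2 (O): bond orders sum to 2 → 0 H
  atom 9 (N): bond orders sum to 1 → 2 H
  atom 10 (O): bond orders sum to 2 → 0 H
  atom 18 (O): bond orders sum to 1 → 1 H
Lipinski HBD = 3.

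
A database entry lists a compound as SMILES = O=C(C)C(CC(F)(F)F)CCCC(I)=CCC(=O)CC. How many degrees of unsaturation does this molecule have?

Molecular formula: C14H20F3IO2.
DoU = (2C + 2 + N − H − X) / 2, where X is the halogen count and O/S are ignored.
    = (2·14 + 2 + 0 − 20 − 4) / 2 = 6 / 2 = 3.

3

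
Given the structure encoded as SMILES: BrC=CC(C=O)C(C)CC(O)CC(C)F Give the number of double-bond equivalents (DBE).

Molecular formula: C11H18BrFO2.
DoU = (2C + 2 + N − H − X) / 2, where X is the halogen count and O/S are ignored.
    = (2·11 + 2 + 0 − 18 − 2) / 2 = 4 / 2 = 2.

2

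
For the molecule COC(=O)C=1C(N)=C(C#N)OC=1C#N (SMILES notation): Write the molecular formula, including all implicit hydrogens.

Walk through each heavy atom and fill implicit hydrogens from standard valence (C 4, N 3, O 2, S 2, halogen 1):
  atom 1: C, bond orders sum to 1 (valence 4) → 3 H
  atom 2: O, bond orders sum to 2 (valence 2) → 0 H
  atom 3: C, bond orders sum to 4 (valence 4) → 0 H
  atom 4: O, bond orders sum to 2 (valence 2) → 0 H
  atom 5: C, bond orders sum to 4 (valence 4) → 0 H
  atom 6: C, bond orders sum to 4 (valence 4) → 0 H
  atom 7: N, bond orders sum to 1 (valence 3) → 2 H
  atom 8: C, bond orders sum to 4 (valence 4) → 0 H
  atom 9: C, bond orders sum to 4 (valence 4) → 0 H
  atom 10: N, bond orders sum to 3 (valence 3) → 0 H
  atom 11: O, bond orders sum to 2 (valence 2) → 0 H
  atom 12: C, bond orders sum to 4 (valence 4) → 0 H
  atom 13: C, bond orders sum to 4 (valence 4) → 0 H
  atom 14: N, bond orders sum to 3 (valence 3) → 0 H
Totals → C:8, H:5, N:3, O:3.
In Hill order: C8H5N3O3.

C8H5N3O3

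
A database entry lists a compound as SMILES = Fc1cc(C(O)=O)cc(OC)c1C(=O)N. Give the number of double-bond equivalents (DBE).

Molecular formula: C9H8FNO4.
DoU = (2C + 2 + N − H − X) / 2, where X is the halogen count and O/S are ignored.
    = (2·9 + 2 + 1 − 8 − 1) / 2 = 12 / 2 = 6.

6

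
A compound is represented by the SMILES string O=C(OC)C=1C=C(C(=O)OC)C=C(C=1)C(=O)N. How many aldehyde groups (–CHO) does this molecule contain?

Scan the SMILES for the aldehyde motif — none present.
Groups that are present: 1 amide, 2 ester.

0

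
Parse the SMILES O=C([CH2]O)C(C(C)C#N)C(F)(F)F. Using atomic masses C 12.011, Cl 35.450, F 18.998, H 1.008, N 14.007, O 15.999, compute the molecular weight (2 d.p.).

First, the molecular formula is C7H8F3NO2 (counting implicit H from valence).
  C: 7 × 12.011 = 84.077
  F: 3 × 18.998 = 56.994
  H: 8 × 1.008 = 8.064
  N: 1 × 14.007 = 14.007
  O: 2 × 15.999 = 31.998
Sum: 7×12.011 + 3×18.998 + 8×1.008 + 1×14.007 + 2×15.999 = 195.140 → 195.14 g/mol.

195.14 g/mol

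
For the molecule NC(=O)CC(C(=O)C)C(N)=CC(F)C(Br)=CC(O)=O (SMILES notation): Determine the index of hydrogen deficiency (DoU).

5

Degree of unsaturation = (number of rings) + (number of π bonds).
Ring closures in the SMILES: 0.
π bonds: 5 double bonds (each 1 DoU) → 5 DoU from unsaturation.
Total DoU = 0 + 5 = 5.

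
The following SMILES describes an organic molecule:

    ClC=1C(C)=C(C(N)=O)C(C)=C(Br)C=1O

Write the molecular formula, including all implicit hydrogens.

C9H9BrClNO2

Walk through each heavy atom and fill implicit hydrogens from standard valence (C 4, N 3, O 2, S 2, halogen 1):
  atom 1: Cl (halogen, monovalent) → 0 H
  atom 2: C, bond orders sum to 4 (valence 4) → 0 H
  atom 3: C, bond orders sum to 4 (valence 4) → 0 H
  atom 4: C, bond orders sum to 1 (valence 4) → 3 H
  atom 5: C, bond orders sum to 4 (valence 4) → 0 H
  atom 6: C, bond orders sum to 4 (valence 4) → 0 H
  atom 7: N, bond orders sum to 1 (valence 3) → 2 H
  atom 8: O, bond orders sum to 2 (valence 2) → 0 H
  atom 9: C, bond orders sum to 4 (valence 4) → 0 H
  atom 10: C, bond orders sum to 1 (valence 4) → 3 H
  atom 11: C, bond orders sum to 4 (valence 4) → 0 H
  atom 12: Br (halogen, monovalent) → 0 H
  atom 13: C, bond orders sum to 4 (valence 4) → 0 H
  atom 14: O, bond orders sum to 1 (valence 2) → 1 H
Totals → C:9, H:9, Br:1, Cl:1, N:1, O:2.
In Hill order: C9H9BrClNO2.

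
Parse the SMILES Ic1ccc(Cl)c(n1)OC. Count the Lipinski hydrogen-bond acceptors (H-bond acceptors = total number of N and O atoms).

2

N atoms: 1; O atoms: 1.
Lipinski HBA = 1 + 1 = 2.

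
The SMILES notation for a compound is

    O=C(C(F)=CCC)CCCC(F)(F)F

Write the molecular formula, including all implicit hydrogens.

C9H12F4O

Walk through each heavy atom and fill implicit hydrogens from standard valence (C 4, N 3, O 2, S 2, halogen 1):
  atom 1: O, bond orders sum to 2 (valence 2) → 0 H
  atom 2: C, bond orders sum to 4 (valence 4) → 0 H
  atom 3: C, bond orders sum to 4 (valence 4) → 0 H
  atom 4: F (halogen, monovalent) → 0 H
  atom 5: C, bond orders sum to 3 (valence 4) → 1 H
  atom 6: C, bond orders sum to 2 (valence 4) → 2 H
  atom 7: C, bond orders sum to 1 (valence 4) → 3 H
  atom 8: C, bond orders sum to 2 (valence 4) → 2 H
  atom 9: C, bond orders sum to 2 (valence 4) → 2 H
  atom 10: C, bond orders sum to 2 (valence 4) → 2 H
  atom 11: C, bond orders sum to 4 (valence 4) → 0 H
  atom 12: F (halogen, monovalent) → 0 H
  atom 13: F (halogen, monovalent) → 0 H
  atom 14: F (halogen, monovalent) → 0 H
Totals → C:9, H:12, F:4, O:1.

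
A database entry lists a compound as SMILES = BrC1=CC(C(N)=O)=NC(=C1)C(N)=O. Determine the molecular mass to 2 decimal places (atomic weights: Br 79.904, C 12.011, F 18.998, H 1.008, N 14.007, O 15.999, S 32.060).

First, the molecular formula is C7H6BrN3O2 (counting implicit H from valence).
  Br: 1 × 79.904 = 79.904
  C: 7 × 12.011 = 84.077
  H: 6 × 1.008 = 6.048
  N: 3 × 14.007 = 42.021
  O: 2 × 15.999 = 31.998
Sum: 1×79.904 + 7×12.011 + 6×1.008 + 3×14.007 + 2×15.999 = 244.048 → 244.05 g/mol.

244.05 g/mol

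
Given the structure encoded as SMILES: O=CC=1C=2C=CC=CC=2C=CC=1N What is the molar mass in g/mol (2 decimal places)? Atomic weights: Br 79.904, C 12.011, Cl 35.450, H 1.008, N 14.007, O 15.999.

First, the molecular formula is C11H9NO (counting implicit H from valence).
  C: 11 × 12.011 = 132.121
  H: 9 × 1.008 = 9.072
  N: 1 × 14.007 = 14.007
  O: 1 × 15.999 = 15.999
Sum: 11×12.011 + 9×1.008 + 1×14.007 + 1×15.999 = 171.199 → 171.20 g/mol.

171.20 g/mol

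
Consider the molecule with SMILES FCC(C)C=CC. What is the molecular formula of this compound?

Walk through each heavy atom and fill implicit hydrogens from standard valence (C 4, N 3, O 2, S 2, halogen 1):
  atom 1: F (halogen, monovalent) → 0 H
  atom 2: C, bond orders sum to 2 (valence 4) → 2 H
  atom 3: C, bond orders sum to 3 (valence 4) → 1 H
  atom 4: C, bond orders sum to 1 (valence 4) → 3 H
  atom 5: C, bond orders sum to 3 (valence 4) → 1 H
  atom 6: C, bond orders sum to 3 (valence 4) → 1 H
  atom 7: C, bond orders sum to 1 (valence 4) → 3 H
Totals → C:6, H:11, F:1.

C6H11F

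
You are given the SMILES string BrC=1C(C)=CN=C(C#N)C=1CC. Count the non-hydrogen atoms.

Every atom symbol written in the SMILES (organic subset) is one heavy atom; implicit H are not written.
Heavy atoms by element → Br:1, C:9, N:2.
Total: 12.

12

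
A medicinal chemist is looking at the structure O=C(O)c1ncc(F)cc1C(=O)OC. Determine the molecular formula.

C8H6FNO4

Walk through each heavy atom and fill implicit hydrogens from standard valence (C 4, N 3, O 2, S 2, halogen 1); for lowercase aromatic atoms, an aromatic c carries 1 H when it has two neighbours and 0 H with three, and aromatic n carries 0 H:
  atom 1: O, bond orders sum to 2 (valence 2) → 0 H
  atom 2: C, bond orders sum to 4 (valence 4) → 0 H
  atom 3: O, bond orders sum to 1 (valence 2) → 1 H
  atom 4: aromatic c, 3 neighbours → 0 H
  atom 5: aromatic n, 2 neighbours → 0 H
  atom 6: aromatic c, 2 neighbours → 1 H
  atom 7: aromatic c, 3 neighbours → 0 H
  atom 8: F (halogen, monovalent) → 0 H
  atom 9: aromatic c, 2 neighbours → 1 H
  atom 10: aromatic c, 3 neighbours → 0 H
  atom 11: C, bond orders sum to 4 (valence 4) → 0 H
  atom 12: O, bond orders sum to 2 (valence 2) → 0 H
  atom 13: O, bond orders sum to 2 (valence 2) → 0 H
  atom 14: C, bond orders sum to 1 (valence 4) → 3 H
Totals → C:8, H:6, F:1, N:1, O:4.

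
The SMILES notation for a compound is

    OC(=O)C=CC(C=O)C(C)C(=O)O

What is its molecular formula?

C8H10O5

Walk through each heavy atom and fill implicit hydrogens from standard valence (C 4, N 3, O 2, S 2, halogen 1):
  atom 1: O, bond orders sum to 1 (valence 2) → 1 H
  atom 2: C, bond orders sum to 4 (valence 4) → 0 H
  atom 3: O, bond orders sum to 2 (valence 2) → 0 H
  atom 4: C, bond orders sum to 3 (valence 4) → 1 H
  atom 5: C, bond orders sum to 3 (valence 4) → 1 H
  atom 6: C, bond orders sum to 3 (valence 4) → 1 H
  atom 7: C, bond orders sum to 3 (valence 4) → 1 H
  atom 8: O, bond orders sum to 2 (valence 2) → 0 H
  atom 9: C, bond orders sum to 3 (valence 4) → 1 H
  atom 10: C, bond orders sum to 1 (valence 4) → 3 H
  atom 11: C, bond orders sum to 4 (valence 4) → 0 H
  atom 12: O, bond orders sum to 2 (valence 2) → 0 H
  atom 13: O, bond orders sum to 1 (valence 2) → 1 H
Totals → C:8, H:10, O:5.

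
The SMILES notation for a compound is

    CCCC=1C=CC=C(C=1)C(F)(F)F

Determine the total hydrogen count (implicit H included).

11

Walk through each heavy atom and fill implicit hydrogens from standard valence (C 4, N 3, O 2, S 2, halogen 1):
  atom 1: C, bond orders sum to 1 (valence 4) → 3 H
  atom 2: C, bond orders sum to 2 (valence 4) → 2 H
  atom 3: C, bond orders sum to 2 (valence 4) → 2 H
  atom 4: C, bond orders sum to 4 (valence 4) → 0 H
  atom 5: C, bond orders sum to 3 (valence 4) → 1 H
  atom 6: C, bond orders sum to 3 (valence 4) → 1 H
  atom 7: C, bond orders sum to 3 (valence 4) → 1 H
  atom 8: C, bond orders sum to 4 (valence 4) → 0 H
  atom 9: C, bond orders sum to 3 (valence 4) → 1 H
  atom 10: C, bond orders sum to 4 (valence 4) → 0 H
  atom 11: F (halogen, monovalent) → 0 H
  atom 12: F (halogen, monovalent) → 0 H
  atom 13: F (halogen, monovalent) → 0 H
Total hydrogens: 11.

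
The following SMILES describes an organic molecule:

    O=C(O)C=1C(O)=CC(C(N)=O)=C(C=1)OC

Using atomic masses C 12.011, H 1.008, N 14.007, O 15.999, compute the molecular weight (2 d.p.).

211.17 g/mol

First, the molecular formula is C9H9NO5 (counting implicit H from valence).
  C: 9 × 12.011 = 108.099
  H: 9 × 1.008 = 9.072
  N: 1 × 14.007 = 14.007
  O: 5 × 15.999 = 79.995
Sum: 9×12.011 + 9×1.008 + 1×14.007 + 5×15.999 = 211.173 → 211.17 g/mol.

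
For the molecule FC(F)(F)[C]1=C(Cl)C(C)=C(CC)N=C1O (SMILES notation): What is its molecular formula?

C9H9ClF3NO

Walk through each heavy atom and fill implicit hydrogens from standard valence (C 4, N 3, O 2, S 2, halogen 1):
  atom 1: F (halogen, monovalent) → 0 H
  atom 2: C, bond orders sum to 4 (valence 4) → 0 H
  atom 3: F (halogen, monovalent) → 0 H
  atom 4: F (halogen, monovalent) → 0 H
  atom 5: C with explicit H count 0
  atom 6: C, bond orders sum to 4 (valence 4) → 0 H
  atom 7: Cl (halogen, monovalent) → 0 H
  atom 8: C, bond orders sum to 4 (valence 4) → 0 H
  atom 9: C, bond orders sum to 1 (valence 4) → 3 H
  atom 10: C, bond orders sum to 4 (valence 4) → 0 H
  atom 11: C, bond orders sum to 2 (valence 4) → 2 H
  atom 12: C, bond orders sum to 1 (valence 4) → 3 H
  atom 13: N, bond orders sum to 3 (valence 3) → 0 H
  atom 14: C, bond orders sum to 4 (valence 4) → 0 H
  atom 15: O, bond orders sum to 1 (valence 2) → 1 H
Totals → C:9, H:9, Cl:1, F:3, N:1, O:1.
In Hill order: C9H9ClF3NO.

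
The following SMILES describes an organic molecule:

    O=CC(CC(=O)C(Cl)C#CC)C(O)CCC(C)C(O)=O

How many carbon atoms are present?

Count every carbon token in the SMILES (each C, including those in ring-closure positions and inside branches).
Carbon count: 14.

14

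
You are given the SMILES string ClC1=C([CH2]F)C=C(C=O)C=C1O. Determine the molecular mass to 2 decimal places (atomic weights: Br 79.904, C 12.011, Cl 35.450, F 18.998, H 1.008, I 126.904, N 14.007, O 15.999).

188.58 g/mol

First, the molecular formula is C8H6ClFO2 (counting implicit H from valence).
  C: 8 × 12.011 = 96.088
  Cl: 1 × 35.450 = 35.450
  F: 1 × 18.998 = 18.998
  H: 6 × 1.008 = 6.048
  O: 2 × 15.999 = 31.998
Sum: 8×12.011 + 1×35.450 + 1×18.998 + 6×1.008 + 2×15.999 = 188.582 → 188.58 g/mol.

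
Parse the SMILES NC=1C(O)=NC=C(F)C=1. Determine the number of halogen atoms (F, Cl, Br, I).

Halogen atoms appear at heavy-atom position 8 (1×F).
Other groups present: 1 hydroxyl, 1 primary amine.
Halogen count: 1.

1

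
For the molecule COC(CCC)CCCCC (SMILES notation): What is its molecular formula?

Walk through each heavy atom and fill implicit hydrogens from standard valence (C 4, N 3, O 2, S 2, halogen 1):
  atom 1: C, bond orders sum to 1 (valence 4) → 3 H
  atom 2: O, bond orders sum to 2 (valence 2) → 0 H
  atom 3: C, bond orders sum to 3 (valence 4) → 1 H
  atom 4: C, bond orders sum to 2 (valence 4) → 2 H
  atom 5: C, bond orders sum to 2 (valence 4) → 2 H
  atom 6: C, bond orders sum to 1 (valence 4) → 3 H
  atom 7: C, bond orders sum to 2 (valence 4) → 2 H
  atom 8: C, bond orders sum to 2 (valence 4) → 2 H
  atom 9: C, bond orders sum to 2 (valence 4) → 2 H
  atom 10: C, bond orders sum to 2 (valence 4) → 2 H
  atom 11: C, bond orders sum to 1 (valence 4) → 3 H
Totals → C:10, H:22, O:1.
In Hill order: C10H22O.

C10H22O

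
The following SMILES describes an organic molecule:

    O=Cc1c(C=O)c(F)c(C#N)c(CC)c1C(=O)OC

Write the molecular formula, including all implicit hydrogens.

C13H10FNO4

Walk through each heavy atom and fill implicit hydrogens from standard valence (C 4, N 3, O 2, S 2, halogen 1); for lowercase aromatic atoms, an aromatic c carries 1 H when it has two neighbours and 0 H with three, and aromatic n carries 0 H:
  atom 1: O, bond orders sum to 2 (valence 2) → 0 H
  atom 2: C, bond orders sum to 3 (valence 4) → 1 H
  atom 3: aromatic c, 3 neighbours → 0 H
  atom 4: aromatic c, 3 neighbours → 0 H
  atom 5: C, bond orders sum to 3 (valence 4) → 1 H
  atom 6: O, bond orders sum to 2 (valence 2) → 0 H
  atom 7: aromatic c, 3 neighbours → 0 H
  atom 8: F (halogen, monovalent) → 0 H
  atom 9: aromatic c, 3 neighbours → 0 H
  atom 10: C, bond orders sum to 4 (valence 4) → 0 H
  atom 11: N, bond orders sum to 3 (valence 3) → 0 H
  atom 12: aromatic c, 3 neighbours → 0 H
  atom 13: C, bond orders sum to 2 (valence 4) → 2 H
  atom 14: C, bond orders sum to 1 (valence 4) → 3 H
  atom 15: aromatic c, 3 neighbours → 0 H
  atom 16: C, bond orders sum to 4 (valence 4) → 0 H
  atom 17: O, bond orders sum to 2 (valence 2) → 0 H
  atom 18: O, bond orders sum to 2 (valence 2) → 0 H
  atom 19: C, bond orders sum to 1 (valence 4) → 3 H
Totals → C:13, H:10, F:1, N:1, O:4.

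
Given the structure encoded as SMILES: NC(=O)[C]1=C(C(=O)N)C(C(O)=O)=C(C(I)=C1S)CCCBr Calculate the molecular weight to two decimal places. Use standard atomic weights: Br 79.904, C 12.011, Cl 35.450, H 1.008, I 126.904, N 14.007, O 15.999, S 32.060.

487.11 g/mol

First, the molecular formula is C12H12BrIN2O4S (counting implicit H from valence).
  Br: 1 × 79.904 = 79.904
  C: 12 × 12.011 = 144.132
  H: 12 × 1.008 = 12.096
  I: 1 × 126.904 = 126.904
  N: 2 × 14.007 = 28.014
  O: 4 × 15.999 = 63.996
  S: 1 × 32.060 = 32.060
Sum: 1×79.904 + 12×12.011 + 12×1.008 + 1×126.904 + 2×14.007 + 4×15.999 + 1×32.060 = 487.106 → 487.11 g/mol.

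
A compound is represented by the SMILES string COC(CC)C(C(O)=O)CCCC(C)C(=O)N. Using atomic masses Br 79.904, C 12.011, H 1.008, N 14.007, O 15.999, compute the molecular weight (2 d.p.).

245.32 g/mol

First, the molecular formula is C12H23NO4 (counting implicit H from valence).
  C: 12 × 12.011 = 144.132
  H: 23 × 1.008 = 23.184
  N: 1 × 14.007 = 14.007
  O: 4 × 15.999 = 63.996
Sum: 12×12.011 + 23×1.008 + 1×14.007 + 4×15.999 = 245.319 → 245.32 g/mol.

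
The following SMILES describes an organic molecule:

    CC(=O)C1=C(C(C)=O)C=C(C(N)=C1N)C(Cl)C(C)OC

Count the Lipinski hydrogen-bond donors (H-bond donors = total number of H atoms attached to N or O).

4

Donors: find every N or O and count the H atoms it carries.
  atom 3 (O): bond orders sum to 2 → 0 H
  atom 8 (O): bond orders sum to 2 → 0 H
  atom 12 (N): bond orders sum to 1 → 2 H
  atom 14 (N): bond orders sum to 1 → 2 H
  atom 19 (O): bond orders sum to 2 → 0 H
Lipinski HBD = 4.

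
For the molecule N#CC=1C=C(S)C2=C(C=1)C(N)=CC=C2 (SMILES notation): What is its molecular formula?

C11H8N2S

Walk through each heavy atom and fill implicit hydrogens from standard valence (C 4, N 3, O 2, S 2, halogen 1):
  atom 1: N, bond orders sum to 3 (valence 3) → 0 H
  atom 2: C, bond orders sum to 4 (valence 4) → 0 H
  atom 3: C, bond orders sum to 4 (valence 4) → 0 H
  atom 4: C, bond orders sum to 3 (valence 4) → 1 H
  atom 5: C, bond orders sum to 4 (valence 4) → 0 H
  atom 6: S, bond orders sum to 1 (valence 2) → 1 H
  atom 7: C, bond orders sum to 4 (valence 4) → 0 H
  atom 8: C, bond orders sum to 4 (valence 4) → 0 H
  atom 9: C, bond orders sum to 3 (valence 4) → 1 H
  atom 10: C, bond orders sum to 4 (valence 4) → 0 H
  atom 11: N, bond orders sum to 1 (valence 3) → 2 H
  atom 12: C, bond orders sum to 3 (valence 4) → 1 H
  atom 13: C, bond orders sum to 3 (valence 4) → 1 H
  atom 14: C, bond orders sum to 3 (valence 4) → 1 H
Totals → C:11, H:8, N:2, S:1.
In Hill order: C11H8N2S.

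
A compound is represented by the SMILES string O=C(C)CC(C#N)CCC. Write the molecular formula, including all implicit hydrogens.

Walk through each heavy atom and fill implicit hydrogens from standard valence (C 4, N 3, O 2, S 2, halogen 1):
  atom 1: O, bond orders sum to 2 (valence 2) → 0 H
  atom 2: C, bond orders sum to 4 (valence 4) → 0 H
  atom 3: C, bond orders sum to 1 (valence 4) → 3 H
  atom 4: C, bond orders sum to 2 (valence 4) → 2 H
  atom 5: C, bond orders sum to 3 (valence 4) → 1 H
  atom 6: C, bond orders sum to 4 (valence 4) → 0 H
  atom 7: N, bond orders sum to 3 (valence 3) → 0 H
  atom 8: C, bond orders sum to 2 (valence 4) → 2 H
  atom 9: C, bond orders sum to 2 (valence 4) → 2 H
  atom 10: C, bond orders sum to 1 (valence 4) → 3 H
Totals → C:8, H:13, N:1, O:1.

C8H13NO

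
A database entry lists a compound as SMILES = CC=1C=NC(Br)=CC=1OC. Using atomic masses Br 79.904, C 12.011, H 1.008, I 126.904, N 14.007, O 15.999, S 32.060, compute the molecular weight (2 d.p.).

First, the molecular formula is C7H8BrNO (counting implicit H from valence).
  Br: 1 × 79.904 = 79.904
  C: 7 × 12.011 = 84.077
  H: 8 × 1.008 = 8.064
  N: 1 × 14.007 = 14.007
  O: 1 × 15.999 = 15.999
Sum: 1×79.904 + 7×12.011 + 8×1.008 + 1×14.007 + 1×15.999 = 202.051 → 202.05 g/mol.

202.05 g/mol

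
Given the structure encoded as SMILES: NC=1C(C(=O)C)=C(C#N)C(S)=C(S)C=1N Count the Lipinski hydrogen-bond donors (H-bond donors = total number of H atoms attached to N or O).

4

Donors: find every N or O and count the H atoms it carries.
  atom 1 (N): bond orders sum to 1 → 2 H
  atom 5 (O): bond orders sum to 2 → 0 H
  atom 9 (N): bond orders sum to 3 → 0 H
  atom 15 (N): bond orders sum to 1 → 2 H
Lipinski HBD = 4.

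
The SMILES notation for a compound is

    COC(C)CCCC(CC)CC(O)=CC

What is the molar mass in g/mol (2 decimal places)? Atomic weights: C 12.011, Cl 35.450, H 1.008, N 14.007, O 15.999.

First, the molecular formula is C13H26O2 (counting implicit H from valence).
  C: 13 × 12.011 = 156.143
  H: 26 × 1.008 = 26.208
  O: 2 × 15.999 = 31.998
Sum: 13×12.011 + 26×1.008 + 2×15.999 = 214.349 → 214.35 g/mol.

214.35 g/mol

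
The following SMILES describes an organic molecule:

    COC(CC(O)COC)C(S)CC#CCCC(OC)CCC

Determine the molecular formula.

C17H32O4S

Walk through each heavy atom and fill implicit hydrogens from standard valence (C 4, N 3, O 2, S 2, halogen 1):
  atom 1: C, bond orders sum to 1 (valence 4) → 3 H
  atom 2: O, bond orders sum to 2 (valence 2) → 0 H
  atom 3: C, bond orders sum to 3 (valence 4) → 1 H
  atom 4: C, bond orders sum to 2 (valence 4) → 2 H
  atom 5: C, bond orders sum to 3 (valence 4) → 1 H
  atom 6: O, bond orders sum to 1 (valence 2) → 1 H
  atom 7: C, bond orders sum to 2 (valence 4) → 2 H
  atom 8: O, bond orders sum to 2 (valence 2) → 0 H
  atom 9: C, bond orders sum to 1 (valence 4) → 3 H
  atom 10: C, bond orders sum to 3 (valence 4) → 1 H
  atom 11: S, bond orders sum to 1 (valence 2) → 1 H
  atom 12: C, bond orders sum to 2 (valence 4) → 2 H
  atom 13: C, bond orders sum to 4 (valence 4) → 0 H
  atom 14: C, bond orders sum to 4 (valence 4) → 0 H
  atom 15: C, bond orders sum to 2 (valence 4) → 2 H
  atom 16: C, bond orders sum to 2 (valence 4) → 2 H
  atom 17: C, bond orders sum to 3 (valence 4) → 1 H
  atom 18: O, bond orders sum to 2 (valence 2) → 0 H
  atom 19: C, bond orders sum to 1 (valence 4) → 3 H
  atom 20: C, bond orders sum to 2 (valence 4) → 2 H
  atom 21: C, bond orders sum to 2 (valence 4) → 2 H
  atom 22: C, bond orders sum to 1 (valence 4) → 3 H
Totals → C:17, H:32, O:4, S:1.
In Hill order: C17H32O4S.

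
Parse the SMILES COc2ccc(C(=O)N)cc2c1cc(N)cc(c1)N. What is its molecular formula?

C14H15N3O2

Walk through each heavy atom and fill implicit hydrogens from standard valence (C 4, N 3, O 2, S 2, halogen 1); for lowercase aromatic atoms, an aromatic c carries 1 H when it has two neighbours and 0 H with three, and aromatic n carries 0 H:
  atom 1: C, bond orders sum to 1 (valence 4) → 3 H
  atom 2: O, bond orders sum to 2 (valence 2) → 0 H
  atom 3: aromatic c, 3 neighbours → 0 H
  atom 4: aromatic c, 2 neighbours → 1 H
  atom 5: aromatic c, 2 neighbours → 1 H
  atom 6: aromatic c, 3 neighbours → 0 H
  atom 7: C, bond orders sum to 4 (valence 4) → 0 H
  atom 8: O, bond orders sum to 2 (valence 2) → 0 H
  atom 9: N, bond orders sum to 1 (valence 3) → 2 H
  atom 10: aromatic c, 2 neighbours → 1 H
  atom 11: aromatic c, 3 neighbours → 0 H
  atom 12: aromatic c, 3 neighbours → 0 H
  atom 13: aromatic c, 2 neighbours → 1 H
  atom 14: aromatic c, 3 neighbours → 0 H
  atom 15: N, bond orders sum to 1 (valence 3) → 2 H
  atom 16: aromatic c, 2 neighbours → 1 H
  atom 17: aromatic c, 3 neighbours → 0 H
  atom 18: aromatic c, 2 neighbours → 1 H
  atom 19: N, bond orders sum to 1 (valence 3) → 2 H
Totals → C:14, H:15, N:3, O:2.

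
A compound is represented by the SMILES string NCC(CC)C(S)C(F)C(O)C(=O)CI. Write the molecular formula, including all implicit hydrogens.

C9H17FINO2S

Walk through each heavy atom and fill implicit hydrogens from standard valence (C 4, N 3, O 2, S 2, halogen 1):
  atom 1: N, bond orders sum to 1 (valence 3) → 2 H
  atom 2: C, bond orders sum to 2 (valence 4) → 2 H
  atom 3: C, bond orders sum to 3 (valence 4) → 1 H
  atom 4: C, bond orders sum to 2 (valence 4) → 2 H
  atom 5: C, bond orders sum to 1 (valence 4) → 3 H
  atom 6: C, bond orders sum to 3 (valence 4) → 1 H
  atom 7: S, bond orders sum to 1 (valence 2) → 1 H
  atom 8: C, bond orders sum to 3 (valence 4) → 1 H
  atom 9: F (halogen, monovalent) → 0 H
  atom 10: C, bond orders sum to 3 (valence 4) → 1 H
  atom 11: O, bond orders sum to 1 (valence 2) → 1 H
  atom 12: C, bond orders sum to 4 (valence 4) → 0 H
  atom 13: O, bond orders sum to 2 (valence 2) → 0 H
  atom 14: C, bond orders sum to 2 (valence 4) → 2 H
  atom 15: I (halogen, monovalent) → 0 H
Totals → C:9, H:17, F:1, I:1, N:1, O:2, S:1.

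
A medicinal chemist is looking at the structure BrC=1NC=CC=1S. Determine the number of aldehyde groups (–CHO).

Scan the SMILES for the aldehyde motif — none present.
Groups that are present: 1 thiol.

0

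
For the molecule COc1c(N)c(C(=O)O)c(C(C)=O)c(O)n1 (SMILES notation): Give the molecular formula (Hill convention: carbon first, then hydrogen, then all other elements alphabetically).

C9H10N2O5

Walk through each heavy atom and fill implicit hydrogens from standard valence (C 4, N 3, O 2, S 2, halogen 1); for lowercase aromatic atoms, an aromatic c carries 1 H when it has two neighbours and 0 H with three, and aromatic n carries 0 H:
  atom 1: C, bond orders sum to 1 (valence 4) → 3 H
  atom 2: O, bond orders sum to 2 (valence 2) → 0 H
  atom 3: aromatic c, 3 neighbours → 0 H
  atom 4: aromatic c, 3 neighbours → 0 H
  atom 5: N, bond orders sum to 1 (valence 3) → 2 H
  atom 6: aromatic c, 3 neighbours → 0 H
  atom 7: C, bond orders sum to 4 (valence 4) → 0 H
  atom 8: O, bond orders sum to 2 (valence 2) → 0 H
  atom 9: O, bond orders sum to 1 (valence 2) → 1 H
  atom 10: aromatic c, 3 neighbours → 0 H
  atom 11: C, bond orders sum to 4 (valence 4) → 0 H
  atom 12: C, bond orders sum to 1 (valence 4) → 3 H
  atom 13: O, bond orders sum to 2 (valence 2) → 0 H
  atom 14: aromatic c, 3 neighbours → 0 H
  atom 15: O, bond orders sum to 1 (valence 2) → 1 H
  atom 16: aromatic n, 2 neighbours → 0 H
Totals → C:9, H:10, N:2, O:5.
In Hill order: C9H10N2O5.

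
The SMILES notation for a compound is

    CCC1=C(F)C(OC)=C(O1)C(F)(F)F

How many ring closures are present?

In SMILES, each pair of matching ring-closure digits denotes one ring-closing bond; the number of such bonds equals the number of independent rings.
Ring-closure bonds here: 1.

1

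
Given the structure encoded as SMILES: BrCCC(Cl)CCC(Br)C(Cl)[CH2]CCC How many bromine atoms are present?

Scan the SMILES for Br atoms (remember two-letter symbols like Cl and Br are single atoms).
Bromine count: 2.

2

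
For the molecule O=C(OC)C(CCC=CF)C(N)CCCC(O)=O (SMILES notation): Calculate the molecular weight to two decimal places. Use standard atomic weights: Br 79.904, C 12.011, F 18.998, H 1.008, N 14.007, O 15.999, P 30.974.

First, the molecular formula is C12H20FNO4 (counting implicit H from valence).
  C: 12 × 12.011 = 144.132
  F: 1 × 18.998 = 18.998
  H: 20 × 1.008 = 20.160
  N: 1 × 14.007 = 14.007
  O: 4 × 15.999 = 63.996
Sum: 12×12.011 + 1×18.998 + 20×1.008 + 1×14.007 + 4×15.999 = 261.293 → 261.29 g/mol.

261.29 g/mol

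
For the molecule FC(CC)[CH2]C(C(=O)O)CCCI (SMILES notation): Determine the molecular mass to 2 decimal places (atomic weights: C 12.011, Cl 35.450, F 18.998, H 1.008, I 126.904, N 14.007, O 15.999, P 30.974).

302.13 g/mol

First, the molecular formula is C9H16FIO2 (counting implicit H from valence).
  C: 9 × 12.011 = 108.099
  F: 1 × 18.998 = 18.998
  H: 16 × 1.008 = 16.128
  I: 1 × 126.904 = 126.904
  O: 2 × 15.999 = 31.998
Sum: 9×12.011 + 1×18.998 + 16×1.008 + 1×126.904 + 2×15.999 = 302.127 → 302.13 g/mol.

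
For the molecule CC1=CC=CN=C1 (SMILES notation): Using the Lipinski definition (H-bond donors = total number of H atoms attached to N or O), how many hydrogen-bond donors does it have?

Donors: find every N or O and count the H atoms it carries.
  atom 6 (N): bond orders sum to 3 → 0 H
Lipinski HBD = 0.

0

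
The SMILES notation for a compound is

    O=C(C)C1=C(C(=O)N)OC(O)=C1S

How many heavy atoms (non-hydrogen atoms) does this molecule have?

Every atom symbol written in the SMILES (organic subset) is one heavy atom; implicit H are not written.
Heavy atoms by element → C:7, N:1, O:4, S:1.
Total: 13.

13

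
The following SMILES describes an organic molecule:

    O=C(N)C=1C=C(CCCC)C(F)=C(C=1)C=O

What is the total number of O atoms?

Scan the SMILES for O atoms (remember two-letter symbols like Cl and Br are single atoms).
Oxygen count: 2.

2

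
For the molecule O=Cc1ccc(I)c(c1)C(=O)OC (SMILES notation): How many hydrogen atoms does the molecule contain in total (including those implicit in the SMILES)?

7

Walk through each heavy atom and fill implicit hydrogens from standard valence (C 4, N 3, O 2, S 2, halogen 1); for lowercase aromatic atoms, an aromatic c carries 1 H when it has two neighbours and 0 H with three, and aromatic n carries 0 H:
  atom 1: O, bond orders sum to 2 (valence 2) → 0 H
  atom 2: C, bond orders sum to 3 (valence 4) → 1 H
  atom 3: aromatic c, 3 neighbours → 0 H
  atom 4: aromatic c, 2 neighbours → 1 H
  atom 5: aromatic c, 2 neighbours → 1 H
  atom 6: aromatic c, 3 neighbours → 0 H
  atom 7: I (halogen, monovalent) → 0 H
  atom 8: aromatic c, 3 neighbours → 0 H
  atom 9: aromatic c, 2 neighbours → 1 H
  atom 10: C, bond orders sum to 4 (valence 4) → 0 H
  atom 11: O, bond orders sum to 2 (valence 2) → 0 H
  atom 12: O, bond orders sum to 2 (valence 2) → 0 H
  atom 13: C, bond orders sum to 1 (valence 4) → 3 H
Total hydrogens: 7.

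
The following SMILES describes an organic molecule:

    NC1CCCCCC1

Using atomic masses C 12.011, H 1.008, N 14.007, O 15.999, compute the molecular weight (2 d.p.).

113.20 g/mol

First, the molecular formula is C7H15N (counting implicit H from valence).
  C: 7 × 12.011 = 84.077
  H: 15 × 1.008 = 15.120
  N: 1 × 14.007 = 14.007
Sum: 7×12.011 + 15×1.008 + 1×14.007 = 113.204 → 113.20 g/mol.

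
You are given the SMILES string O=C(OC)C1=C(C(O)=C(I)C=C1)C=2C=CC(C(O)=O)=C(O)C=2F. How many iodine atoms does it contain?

1

Scan the SMILES for I atoms (remember two-letter symbols like Cl and Br are single atoms).
Iodine count: 1.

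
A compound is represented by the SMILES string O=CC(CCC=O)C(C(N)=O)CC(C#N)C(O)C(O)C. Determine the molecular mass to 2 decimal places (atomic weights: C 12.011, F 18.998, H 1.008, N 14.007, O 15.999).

284.31 g/mol

First, the molecular formula is C13H20N2O5 (counting implicit H from valence).
  C: 13 × 12.011 = 156.143
  H: 20 × 1.008 = 20.160
  N: 2 × 14.007 = 28.014
  O: 5 × 15.999 = 79.995
Sum: 13×12.011 + 20×1.008 + 2×14.007 + 5×15.999 = 284.312 → 284.31 g/mol.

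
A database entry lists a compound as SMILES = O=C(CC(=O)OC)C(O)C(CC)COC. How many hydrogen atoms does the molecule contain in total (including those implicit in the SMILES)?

Walk through each heavy atom and fill implicit hydrogens from standard valence (C 4, N 3, O 2, S 2, halogen 1):
  atom 1: O, bond orders sum to 2 (valence 2) → 0 H
  atom 2: C, bond orders sum to 4 (valence 4) → 0 H
  atom 3: C, bond orders sum to 2 (valence 4) → 2 H
  atom 4: C, bond orders sum to 4 (valence 4) → 0 H
  atom 5: O, bond orders sum to 2 (valence 2) → 0 H
  atom 6: O, bond orders sum to 2 (valence 2) → 0 H
  atom 7: C, bond orders sum to 1 (valence 4) → 3 H
  atom 8: C, bond orders sum to 3 (valence 4) → 1 H
  atom 9: O, bond orders sum to 1 (valence 2) → 1 H
  atom 10: C, bond orders sum to 3 (valence 4) → 1 H
  atom 11: C, bond orders sum to 2 (valence 4) → 2 H
  atom 12: C, bond orders sum to 1 (valence 4) → 3 H
  atom 13: C, bond orders sum to 2 (valence 4) → 2 H
  atom 14: O, bond orders sum to 2 (valence 2) → 0 H
  atom 15: C, bond orders sum to 1 (valence 4) → 3 H
Total hydrogens: 18.

18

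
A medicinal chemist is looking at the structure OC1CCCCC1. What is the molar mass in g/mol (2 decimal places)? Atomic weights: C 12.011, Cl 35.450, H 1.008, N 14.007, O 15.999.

100.16 g/mol

First, the molecular formula is C6H12O (counting implicit H from valence).
  C: 6 × 12.011 = 72.066
  H: 12 × 1.008 = 12.096
  O: 1 × 15.999 = 15.999
Sum: 6×12.011 + 12×1.008 + 1×15.999 = 100.161 → 100.16 g/mol.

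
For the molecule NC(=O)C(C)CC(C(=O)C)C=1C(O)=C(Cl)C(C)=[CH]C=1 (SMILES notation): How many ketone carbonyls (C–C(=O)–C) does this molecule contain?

1

The ketone motif appears at heavy-atom position 8 in the SMILES.
Other groups present: 1 amide, 1 hydroxyl.
Ketone count: 1.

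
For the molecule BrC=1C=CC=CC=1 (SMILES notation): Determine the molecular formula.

Walk through each heavy atom and fill implicit hydrogens from standard valence (C 4, N 3, O 2, S 2, halogen 1):
  atom 1: Br (halogen, monovalent) → 0 H
  atom 2: C, bond orders sum to 4 (valence 4) → 0 H
  atom 3: C, bond orders sum to 3 (valence 4) → 1 H
  atom 4: C, bond orders sum to 3 (valence 4) → 1 H
  atom 5: C, bond orders sum to 3 (valence 4) → 1 H
  atom 6: C, bond orders sum to 3 (valence 4) → 1 H
  atom 7: C, bond orders sum to 3 (valence 4) → 1 H
Totals → C:6, H:5, Br:1.
In Hill order: C6H5Br.

C6H5Br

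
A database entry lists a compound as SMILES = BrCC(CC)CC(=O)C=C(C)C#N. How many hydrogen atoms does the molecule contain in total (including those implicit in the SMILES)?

14

Walk through each heavy atom and fill implicit hydrogens from standard valence (C 4, N 3, O 2, S 2, halogen 1):
  atom 1: Br (halogen, monovalent) → 0 H
  atom 2: C, bond orders sum to 2 (valence 4) → 2 H
  atom 3: C, bond orders sum to 3 (valence 4) → 1 H
  atom 4: C, bond orders sum to 2 (valence 4) → 2 H
  atom 5: C, bond orders sum to 1 (valence 4) → 3 H
  atom 6: C, bond orders sum to 2 (valence 4) → 2 H
  atom 7: C, bond orders sum to 4 (valence 4) → 0 H
  atom 8: O, bond orders sum to 2 (valence 2) → 0 H
  atom 9: C, bond orders sum to 3 (valence 4) → 1 H
  atom 10: C, bond orders sum to 4 (valence 4) → 0 H
  atom 11: C, bond orders sum to 1 (valence 4) → 3 H
  atom 12: C, bond orders sum to 4 (valence 4) → 0 H
  atom 13: N, bond orders sum to 3 (valence 3) → 0 H
Total hydrogens: 14.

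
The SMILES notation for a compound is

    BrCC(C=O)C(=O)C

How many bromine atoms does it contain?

1

Scan the SMILES for Br atoms (remember two-letter symbols like Cl and Br are single atoms).
Bromine count: 1.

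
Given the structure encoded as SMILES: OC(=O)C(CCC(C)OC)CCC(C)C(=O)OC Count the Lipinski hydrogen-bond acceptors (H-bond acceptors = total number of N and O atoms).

N atoms: 0; O atoms: 5.
Lipinski HBA = 0 + 5 = 5.

5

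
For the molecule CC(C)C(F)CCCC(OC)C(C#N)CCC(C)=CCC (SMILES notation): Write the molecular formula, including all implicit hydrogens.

C18H32FNO

Walk through each heavy atom and fill implicit hydrogens from standard valence (C 4, N 3, O 2, S 2, halogen 1):
  atom 1: C, bond orders sum to 1 (valence 4) → 3 H
  atom 2: C, bond orders sum to 3 (valence 4) → 1 H
  atom 3: C, bond orders sum to 1 (valence 4) → 3 H
  atom 4: C, bond orders sum to 3 (valence 4) → 1 H
  atom 5: F (halogen, monovalent) → 0 H
  atom 6: C, bond orders sum to 2 (valence 4) → 2 H
  atom 7: C, bond orders sum to 2 (valence 4) → 2 H
  atom 8: C, bond orders sum to 2 (valence 4) → 2 H
  atom 9: C, bond orders sum to 3 (valence 4) → 1 H
  atom 10: O, bond orders sum to 2 (valence 2) → 0 H
  atom 11: C, bond orders sum to 1 (valence 4) → 3 H
  atom 12: C, bond orders sum to 3 (valence 4) → 1 H
  atom 13: C, bond orders sum to 4 (valence 4) → 0 H
  atom 14: N, bond orders sum to 3 (valence 3) → 0 H
  atom 15: C, bond orders sum to 2 (valence 4) → 2 H
  atom 16: C, bond orders sum to 2 (valence 4) → 2 H
  atom 17: C, bond orders sum to 4 (valence 4) → 0 H
  atom 18: C, bond orders sum to 1 (valence 4) → 3 H
  atom 19: C, bond orders sum to 3 (valence 4) → 1 H
  atom 20: C, bond orders sum to 2 (valence 4) → 2 H
  atom 21: C, bond orders sum to 1 (valence 4) → 3 H
Totals → C:18, H:32, F:1, N:1, O:1.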